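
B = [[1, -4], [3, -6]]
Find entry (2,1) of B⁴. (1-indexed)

-195

tr B = -5 and det B = 6, so the characteristic polynomial is λ² − (-5)λ + (6) with roots -3 and -2.
Eigenvectors give P = [[1, 4], [1, 3]] with P⁻¹ = [[-3, 4], [1, -1]], and B = P·diag(-3, -2)·P⁻¹.
Then B⁴ = P·diag(81, 16)·P⁻¹ = [[81, 64], [81, 48]] · [[-3, 4], [1, -1]] = [[-179, 260], [-195, 276]].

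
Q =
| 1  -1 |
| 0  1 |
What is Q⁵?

[[1, -5], [0, 1]]

Q = I + N where N = [[0, -1], [0, 0]] is strictly upper-triangular, so N² = 0.
(I + N)⁵ = I + 5·N = [[1, -5], [0, 1]].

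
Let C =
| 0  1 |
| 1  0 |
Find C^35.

[[0, 1], [1, 0]]

C² = I (check: tr C = 0 and det C = -1), so C^35 = C since 35 is odd.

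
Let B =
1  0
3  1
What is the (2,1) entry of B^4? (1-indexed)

B = I + N where N = [[0, 0], [3, 0]] is strictly lower-triangular, so N^2 = 0.
(I + N)^4 = I + 4·N = [[1, 0], [12, 1]].

12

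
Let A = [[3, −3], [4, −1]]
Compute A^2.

[[−3, −6], [8, −11]]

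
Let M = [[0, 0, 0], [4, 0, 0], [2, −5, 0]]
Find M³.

[[0, 0, 0], [0, 0, 0], [0, 0, 0]]

M is strictly triangular, hence nilpotent: M³ = 0, so M³ = 0.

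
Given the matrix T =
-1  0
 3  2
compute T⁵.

[[-1, 0], [33, 32]]

tr T = 1 and det T = -2, so the characteristic polynomial is λ² − (1)λ + (-2) with roots -1 and 2.
Eigenvectors give P = [[1, 0], [-1, -1]] with P⁻¹ = [[1, 0], [-1, -1]], and T = P·diag(-1, 2)·P⁻¹.
Then T⁵ = P·diag(-1, 32)·P⁻¹ = [[-1, 0], [1, -32]] · [[1, 0], [-1, -1]] = [[-1, 0], [33, 32]].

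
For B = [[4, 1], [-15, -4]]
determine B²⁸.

B² = I (check: tr B = 0 and det B = -1), so B²⁸ = I since 28 is even.

[[1, 0], [0, 1]]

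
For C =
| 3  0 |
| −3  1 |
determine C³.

[[27, 0], [−39, 1]]

C² = [[9, 0], [−12, 1]]
C³ = [[27, 0], [−39, 1]]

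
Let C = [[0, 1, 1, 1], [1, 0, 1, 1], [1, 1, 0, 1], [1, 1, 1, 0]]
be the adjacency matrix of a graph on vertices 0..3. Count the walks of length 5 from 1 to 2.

The number of length-5 walks from vertex 1 to vertex 2 is entry (1,2) of C^5, where C is the adjacency matrix.
C^2 = [[3, 2, 2, 2], [2, 3, 2, 2], [2, 2, 3, 2], [2, 2, 2, 3]]
C^3 = [[6, 7, 7, 7], [7, 6, 7, 7], [7, 7, 6, 7], [7, 7, 7, 6]]
C^4 = [[21, 20, 20, 20], [20, 21, 20, 20], [20, 20, 21, 20], [20, 20, 20, 21]]
C^5 = [[60, 61, 61, 61], [61, 60, 61, 61], [61, 61, 60, 61], [61, 61, 61, 60]]

61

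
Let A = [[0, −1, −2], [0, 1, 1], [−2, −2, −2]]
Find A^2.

[[4, 3, 3], [−2, −1, −1], [4, 4, 6]]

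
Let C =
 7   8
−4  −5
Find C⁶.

[[1457, 1456], [−728, −727]]

tr C = 2 and det C = −3, so the characteristic polynomial is λ² − (2)λ + (−3) with roots −1 and 3.
Eigenvectors give P = [[−1, 2], [1, −1]] with P⁻¹ = [[1, 2], [1, 1]], and C = P·diag(−1, 3)·P⁻¹.
Then C⁶ = P·diag(1, 729)·P⁻¹ = [[−1, 1458], [1, −729]] · [[1, 2], [1, 1]] = [[1457, 1456], [−728, −727]].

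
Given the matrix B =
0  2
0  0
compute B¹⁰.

B is strictly triangular, hence nilpotent: B² = 0, so B¹⁰ = 0.

[[0, 0], [0, 0]]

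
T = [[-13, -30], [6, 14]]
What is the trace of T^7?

127

tr T = 1 and det T = -2, so the characteristic polynomial is λ² − (1)λ + (-2) with roots 2 and -1.
Eigenvectors give P = [[-2, 5], [1, -2]] with P⁻¹ = [[2, 5], [1, 2]], and T = P·diag(2, -1)·P⁻¹.
Then T^7 = P·diag(128, -1)·P⁻¹ = [[-256, -5], [128, 2]] · [[2, 5], [1, 2]] = [[-517, -1290], [258, 644]].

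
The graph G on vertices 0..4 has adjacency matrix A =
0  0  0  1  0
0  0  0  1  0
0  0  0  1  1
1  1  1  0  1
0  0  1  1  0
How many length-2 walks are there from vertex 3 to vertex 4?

1

The number of length-2 walks from vertex 3 to vertex 4 is entry (3,4) of A², where A is the adjacency matrix.
A² = [[1, 1, 1, 0, 1], [1, 1, 1, 0, 1], [1, 1, 2, 1, 1], [0, 0, 1, 4, 1], [1, 1, 1, 1, 2]]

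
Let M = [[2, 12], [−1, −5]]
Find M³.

tr M = −3 and det M = 2, so the characteristic polynomial is λ² − (−3)λ + (2) with roots −1 and −2.
Eigenvectors give P = [[4, −3], [−1, 1]] with P⁻¹ = [[1, 3], [1, 4]], and M = P·diag(−1, −2)·P⁻¹.
Then M³ = P·diag(−1, −8)·P⁻¹ = [[−4, 24], [1, −8]] · [[1, 3], [1, 4]] = [[20, 84], [−7, −29]].

[[20, 84], [−7, −29]]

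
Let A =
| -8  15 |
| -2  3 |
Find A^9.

[[-115538, 287565], [-38342, 95343]]

tr A = -5 and det A = 6, so the characteristic polynomial is λ² − (-5)λ + (6) with roots -3 and -2.
Eigenvectors give P = [[-3, 5], [-1, 2]] with P⁻¹ = [[-2, 5], [-1, 3]], and A = P·diag(-3, -2)·P⁻¹.
Then A^9 = P·diag(-19683, -512)·P⁻¹ = [[59049, -2560], [19683, -1024]] · [[-2, 5], [-1, 3]] = [[-115538, 287565], [-38342, 95343]].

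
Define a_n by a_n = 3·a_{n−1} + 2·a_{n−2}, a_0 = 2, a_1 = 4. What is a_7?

With companion matrix A = [[3, 2], [1, 0]], [a_n, a_{n−1}]ᵀ = A·[a_{n−1}, a_{n−2}]ᵀ, so [a_7, a_6]ᵀ = A⁶·[a_1, a_0]ᵀ.
A⁶ = [[1763, 990], [495, 278]], giving [a_7, a_6]ᵀ = [[9032], [2536]].

9032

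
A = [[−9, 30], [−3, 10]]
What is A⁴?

A² = A (a projection; rank 1, trace 1), so A⁴ = A.

[[−9, 30], [−3, 10]]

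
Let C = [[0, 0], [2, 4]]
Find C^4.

[[0, 0], [128, 256]]

C^2 = [[0, 0], [8, 16]]
C^3 = [[0, 0], [32, 64]]
C^4 = [[0, 0], [128, 256]]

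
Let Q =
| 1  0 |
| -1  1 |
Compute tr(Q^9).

2

Q = I + N where N = [[0, 0], [-1, 0]] is strictly lower-triangular, so N^2 = 0.
(I + N)^9 = I + 9·N = [[1, 0], [-9, 1]].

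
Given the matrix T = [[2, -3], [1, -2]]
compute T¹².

T² = I (check: tr T = 0 and det T = -1), so T¹² = I since 12 is even.

[[1, 0], [0, 1]]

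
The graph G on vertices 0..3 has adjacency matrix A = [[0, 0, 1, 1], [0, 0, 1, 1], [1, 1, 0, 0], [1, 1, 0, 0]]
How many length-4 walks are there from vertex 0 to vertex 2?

The number of length-4 walks from vertex 0 to vertex 2 is entry (0,2) of A^4, where A is the adjacency matrix.
A^2 = [[2, 2, 0, 0], [2, 2, 0, 0], [0, 0, 2, 2], [0, 0, 2, 2]]
A^3 = [[0, 0, 4, 4], [0, 0, 4, 4], [4, 4, 0, 0], [4, 4, 0, 0]]
A^4 = [[8, 8, 0, 0], [8, 8, 0, 0], [0, 0, 8, 8], [0, 0, 8, 8]]

0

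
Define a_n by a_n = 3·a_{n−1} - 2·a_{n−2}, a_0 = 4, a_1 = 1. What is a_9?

-1529

With companion matrix C = [[3, -2], [1, 0]], [a_n, a_{n−1}]ᵀ = C·[a_{n−1}, a_{n−2}]ᵀ, so [a_9, a_8]ᵀ = C⁸·[a_1, a_0]ᵀ.
C⁸ = [[511, -510], [255, -254]], giving [a_9, a_8]ᵀ = [[-1529], [-761]].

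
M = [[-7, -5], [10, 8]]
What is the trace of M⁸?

6817

tr M = 1 and det M = -6, so the characteristic polynomial is λ² − (1)λ + (-6) with roots 3 and -2.
Eigenvectors give P = [[1, -1], [-2, 1]] with P⁻¹ = [[-1, -1], [-2, -1]], and M = P·diag(3, -2)·P⁻¹.
Then M⁸ = P·diag(6561, 256)·P⁻¹ = [[6561, -256], [-13122, 256]] · [[-1, -1], [-2, -1]] = [[-6049, -6305], [12610, 12866]].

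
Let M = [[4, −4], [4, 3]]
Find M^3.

M^2 = [[0, −28], [28, −7]]
M^3 = [[−112, −84], [84, −133]]

[[−112, −84], [84, −133]]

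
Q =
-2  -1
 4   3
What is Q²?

[[0, -1], [4, 5]]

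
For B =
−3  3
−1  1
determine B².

[[6, −6], [2, −2]]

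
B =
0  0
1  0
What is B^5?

[[0, 0], [0, 0]]

B is strictly triangular, hence nilpotent: B^2 = 0, so B^5 = 0.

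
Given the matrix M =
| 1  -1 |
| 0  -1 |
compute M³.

[[1, -1], [0, -1]]

M² = I (check: tr M = 0 and det M = -1), so M³ = M since 3 is odd.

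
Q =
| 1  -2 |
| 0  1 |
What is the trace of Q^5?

Q = I + N where N = [[0, -2], [0, 0]] is strictly upper-triangular, so N^2 = 0.
(I + N)^5 = I + 5·N = [[1, -10], [0, 1]].

2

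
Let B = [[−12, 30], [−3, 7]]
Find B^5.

[[−2142, 6330], [−633, 1867]]

tr B = −5 and det B = 6, so the characteristic polynomial is λ² − (−5)λ + (6) with roots −3 and −2.
Eigenvectors give P = [[10, 3], [3, 1]] with P⁻¹ = [[1, −3], [−3, 10]], and B = P·diag(−3, −2)·P⁻¹.
Then B^5 = P·diag(−243, −32)·P⁻¹ = [[−2430, −96], [−729, −32]] · [[1, −3], [−3, 10]] = [[−2142, 6330], [−633, 1867]].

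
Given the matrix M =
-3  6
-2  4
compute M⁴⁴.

[[-3, 6], [-2, 4]]

M² = M (a projection; rank 1, trace 1), so M⁴⁴ = M.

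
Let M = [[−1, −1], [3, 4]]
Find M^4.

M^2 = [[−2, −3], [9, 13]]
M^3 = [[−7, −10], [30, 43]]
M^4 = [[−23, −33], [99, 142]]

[[−23, −33], [99, 142]]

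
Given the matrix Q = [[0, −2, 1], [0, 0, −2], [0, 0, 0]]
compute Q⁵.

[[0, 0, 0], [0, 0, 0], [0, 0, 0]]

Q is strictly triangular, hence nilpotent: Q³ = 0, so Q⁵ = 0.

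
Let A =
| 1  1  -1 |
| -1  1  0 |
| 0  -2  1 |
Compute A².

[[0, 4, -2], [-2, 0, 1], [2, -4, 1]]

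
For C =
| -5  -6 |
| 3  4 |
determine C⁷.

[[-257, -258], [129, 130]]

tr C = -1 and det C = -2, so the characteristic polynomial is λ² − (-1)λ + (-2) with roots -2 and 1.
Eigenvectors give P = [[2, 1], [-1, -1]] with P⁻¹ = [[1, 1], [-1, -2]], and C = P·diag(-2, 1)·P⁻¹.
Then C⁷ = P·diag(-128, 1)·P⁻¹ = [[-256, 1], [128, -1]] · [[1, 1], [-1, -2]] = [[-257, -258], [129, 130]].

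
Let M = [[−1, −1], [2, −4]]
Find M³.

[[11, −19], [38, −46]]

tr M = −5 and det M = 6, so the characteristic polynomial is λ² − (−5)λ + (6) with roots −2 and −3.
Eigenvectors give P = [[1, −1], [1, −2]] with P⁻¹ = [[2, −1], [1, −1]], and M = P·diag(−2, −3)·P⁻¹.
Then M³ = P·diag(−8, −27)·P⁻¹ = [[−8, 27], [−8, 54]] · [[2, −1], [1, −1]] = [[11, −19], [38, −46]].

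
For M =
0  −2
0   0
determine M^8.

[[0, 0], [0, 0]]

M is strictly triangular, hence nilpotent: M^2 = 0, so M^8 = 0.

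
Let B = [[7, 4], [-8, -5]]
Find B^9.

tr B = 2 and det B = -3, so the characteristic polynomial is λ² − (2)λ + (-3) with roots -1 and 3.
Eigenvectors give P = [[-1, 1], [2, -1]] with P⁻¹ = [[1, 1], [2, 1]], and B = P·diag(-1, 3)·P⁻¹.
Then B^9 = P·diag(-1, 19683)·P⁻¹ = [[1, 19683], [-2, -19683]] · [[1, 1], [2, 1]] = [[39367, 19684], [-39368, -19685]].

[[39367, 19684], [-39368, -19685]]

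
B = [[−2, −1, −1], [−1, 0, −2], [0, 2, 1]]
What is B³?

[[−10, 1, −2], [−1, −4, 3], [2, −4, −5]]

B² = [[5, 0, 3], [2, −3, −1], [−2, 2, −3]]
B³ = [[−10, 1, −2], [−1, −4, 3], [2, −4, −5]]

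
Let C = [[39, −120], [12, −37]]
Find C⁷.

[[21879, −65640], [6564, −19693]]

tr C = 2 and det C = −3, so the characteristic polynomial is λ² − (2)λ + (−3) with roots −1 and 3.
Eigenvectors give P = [[3, 10], [1, 3]] with P⁻¹ = [[−3, 10], [1, −3]], and C = P·diag(−1, 3)·P⁻¹.
Then C⁷ = P·diag(−1, 2187)·P⁻¹ = [[−3, 21870], [−1, 6561]] · [[−3, 10], [1, −3]] = [[21879, −65640], [6564, −19693]].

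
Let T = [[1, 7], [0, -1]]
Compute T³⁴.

T² = I (check: tr T = 0 and det T = -1), so T³⁴ = I since 34 is even.

[[1, 0], [0, 1]]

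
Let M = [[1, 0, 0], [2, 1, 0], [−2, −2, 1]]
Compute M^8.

M = I + N where N = [[0, 0, 0], [2, 0, 0], [−2, −2, 0]] is strictly lower-triangular, so N^3 = 0.
(I + N)^8 = I + 8·N + 28·N^2 = [[1, 0, 0], [16, 1, 0], [−128, −16, 1]].

[[1, 0, 0], [16, 1, 0], [−128, −16, 1]]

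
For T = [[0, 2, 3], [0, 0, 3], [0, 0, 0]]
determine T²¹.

[[0, 0, 0], [0, 0, 0], [0, 0, 0]]

T is strictly triangular, hence nilpotent: T³ = 0, so T²¹ = 0.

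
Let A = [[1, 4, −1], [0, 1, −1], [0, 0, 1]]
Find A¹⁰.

[[1, 40, −190], [0, 1, −10], [0, 0, 1]]

A = I + N where N = [[0, 4, −1], [0, 0, −1], [0, 0, 0]] is strictly upper-triangular, so N³ = 0.
(I + N)¹⁰ = I + 10·N + 45·N² = [[1, 40, −190], [0, 1, −10], [0, 0, 1]].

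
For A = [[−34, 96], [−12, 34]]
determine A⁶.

tr A = 0 and det A = −4, so the characteristic polynomial is λ² − (0)λ + (−4) with roots 2 and −2.
Eigenvectors give P = [[8, −3], [3, −1]] with P⁻¹ = [[−1, 3], [−3, 8]], and A = P·diag(2, −2)·P⁻¹.
Then A⁶ = P·diag(64, 64)·P⁻¹ = [[512, −192], [192, −64]] · [[−1, 3], [−3, 8]] = [[64, 0], [0, 64]].

[[64, 0], [0, 64]]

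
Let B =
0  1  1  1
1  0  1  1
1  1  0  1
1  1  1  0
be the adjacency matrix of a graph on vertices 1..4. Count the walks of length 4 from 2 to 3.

The number of length-4 walks from vertex 2 to vertex 3 is entry (2,3) of B^4, where B is the adjacency matrix.
B^2 = [[3, 2, 2, 2], [2, 3, 2, 2], [2, 2, 3, 2], [2, 2, 2, 3]]
B^3 = [[6, 7, 7, 7], [7, 6, 7, 7], [7, 7, 6, 7], [7, 7, 7, 6]]
B^4 = [[21, 20, 20, 20], [20, 21, 20, 20], [20, 20, 21, 20], [20, 20, 20, 21]]

20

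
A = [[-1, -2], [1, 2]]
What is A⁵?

[[-1, -2], [1, 2]]

A² = A (a projection; rank 1, trace 1), so A⁵ = A.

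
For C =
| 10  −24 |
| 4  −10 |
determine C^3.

[[40, −96], [16, −40]]

tr C = 0 and det C = −4, so the characteristic polynomial is λ² − (0)λ + (−4) with roots 2 and −2.
Eigenvectors give P = [[3, 2], [1, 1]] with P⁻¹ = [[1, −2], [−1, 3]], and C = P·diag(2, −2)·P⁻¹.
Then C^3 = P·diag(8, −8)·P⁻¹ = [[24, −16], [8, −8]] · [[1, −2], [−1, 3]] = [[40, −96], [16, −40]].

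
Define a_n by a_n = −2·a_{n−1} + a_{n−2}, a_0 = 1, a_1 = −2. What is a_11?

−13860

With companion matrix B = [[−2, 1], [1, 0]], [a_n, a_{n−1}]ᵀ = B·[a_{n−1}, a_{n−2}]ᵀ, so [a_11, a_10]ᵀ = B^10·[a_1, a_0]ᵀ.
B^10 = [[5741, −2378], [−2378, 985]], giving [a_11, a_10]ᵀ = [[−13860], [5741]].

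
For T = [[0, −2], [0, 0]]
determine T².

T is strictly triangular, hence nilpotent: T² = 0, so T² = 0.

[[0, 0], [0, 0]]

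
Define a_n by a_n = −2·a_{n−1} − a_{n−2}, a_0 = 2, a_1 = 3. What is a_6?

−28

With companion matrix Q = [[−2, −1], [1, 0]], [a_n, a_{n−1}]ᵀ = Q·[a_{n−1}, a_{n−2}]ᵀ, so [a_6, a_5]ᵀ = Q⁵·[a_1, a_0]ᵀ.
Q⁵ = [[−6, −5], [5, 4]], giving [a_6, a_5]ᵀ = [[−28], [23]].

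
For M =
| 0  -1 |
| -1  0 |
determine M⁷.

M² = I (check: tr M = 0 and det M = -1), so M⁷ = M since 7 is odd.

[[0, -1], [-1, 0]]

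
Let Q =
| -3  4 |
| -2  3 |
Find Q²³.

Q² = I (check: tr Q = 0 and det Q = -1), so Q²³ = Q since 23 is odd.

[[-3, 4], [-2, 3]]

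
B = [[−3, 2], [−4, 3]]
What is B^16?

[[1, 0], [0, 1]]

B² = I (check: tr B = 0 and det B = −1), so B^16 = I since 16 is even.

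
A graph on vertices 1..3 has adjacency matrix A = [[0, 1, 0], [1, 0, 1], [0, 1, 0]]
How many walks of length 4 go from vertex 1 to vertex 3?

The number of length-4 walks from vertex 1 to vertex 3 is entry (1,3) of A^4, where A is the adjacency matrix.
A^2 = [[1, 0, 1], [0, 2, 0], [1, 0, 1]]
A^3 = [[0, 2, 0], [2, 0, 2], [0, 2, 0]]
A^4 = [[2, 0, 2], [0, 4, 0], [2, 0, 2]]

2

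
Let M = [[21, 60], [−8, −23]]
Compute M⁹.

[[98421, 295260], [−39368, −118103]]

tr M = −2 and det M = −3, so the characteristic polynomial is λ² − (−2)λ + (−3) with roots −3 and 1.
Eigenvectors give P = [[−5, 3], [2, −1]] with P⁻¹ = [[1, 3], [2, 5]], and M = P·diag(−3, 1)·P⁻¹.
Then M⁹ = P·diag(−19683, 1)·P⁻¹ = [[98415, 3], [−39366, −1]] · [[1, 3], [2, 5]] = [[98421, 295260], [−39368, −118103]].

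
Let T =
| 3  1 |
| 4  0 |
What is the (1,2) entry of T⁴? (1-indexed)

51

T² = [[13, 3], [12, 4]]
T³ = [[51, 13], [52, 12]]
T⁴ = [[205, 51], [204, 52]]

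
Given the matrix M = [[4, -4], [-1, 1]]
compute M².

[[20, -20], [-5, 5]]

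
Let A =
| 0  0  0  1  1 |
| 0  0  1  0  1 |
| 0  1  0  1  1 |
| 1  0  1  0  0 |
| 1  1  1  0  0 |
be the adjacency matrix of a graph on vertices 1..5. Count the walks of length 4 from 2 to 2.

8

The number of length-4 walks from vertex 2 to vertex 2 is entry (2,2) of A^4, where A is the adjacency matrix.
A^2 = [[2, 1, 2, 0, 0], [1, 2, 1, 1, 1], [2, 1, 3, 0, 1], [0, 1, 0, 2, 2], [0, 1, 1, 2, 3]]
A^3 = [[0, 2, 1, 4, 5], [2, 2, 4, 2, 4], [1, 4, 2, 5, 6], [4, 2, 5, 0, 1], [5, 4, 6, 1, 2]]
A^4 = [[9, 6, 11, 1, 3], [6, 8, 8, 6, 8], [11, 8, 15, 3, 7], [1, 6, 3, 9, 11], [3, 8, 7, 11, 15]]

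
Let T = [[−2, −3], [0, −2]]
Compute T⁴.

T² = [[4, 12], [0, 4]]
T³ = [[−8, −36], [0, −8]]
T⁴ = [[16, 96], [0, 16]]

[[16, 96], [0, 16]]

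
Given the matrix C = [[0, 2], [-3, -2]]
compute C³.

C² = [[-6, -4], [6, -2]]
C³ = [[12, -4], [6, 16]]

[[12, -4], [6, 16]]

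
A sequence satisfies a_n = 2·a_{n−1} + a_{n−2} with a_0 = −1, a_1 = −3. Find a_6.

With companion matrix A = [[2, 1], [1, 0]], [a_n, a_{n−1}]ᵀ = A·[a_{n−1}, a_{n−2}]ᵀ, so [a_6, a_5]ᵀ = A^5·[a_1, a_0]ᵀ.
A^5 = [[70, 29], [29, 12]], giving [a_6, a_5]ᵀ = [[−239], [−99]].

−239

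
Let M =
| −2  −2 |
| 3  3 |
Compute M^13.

M² = M (a projection; rank 1, trace 1), so M^13 = M.

[[−2, −2], [3, 3]]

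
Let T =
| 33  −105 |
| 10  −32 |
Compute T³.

[[237, −735], [70, −218]]

tr T = 1 and det T = −6, so the characteristic polynomial is λ² − (1)λ + (−6) with roots −2 and 3.
Eigenvectors give P = [[3, 7], [1, 2]] with P⁻¹ = [[−2, 7], [1, −3]], and T = P·diag(−2, 3)·P⁻¹.
Then T³ = P·diag(−8, 27)·P⁻¹ = [[−24, 189], [−8, 54]] · [[−2, 7], [1, −3]] = [[237, −735], [70, −218]].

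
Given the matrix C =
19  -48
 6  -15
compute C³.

tr C = 4 and det C = 3, so the characteristic polynomial is λ² − (4)λ + (3) with roots 1 and 3.
Eigenvectors give P = [[-8, 3], [-3, 1]] with P⁻¹ = [[1, -3], [3, -8]], and C = P·diag(1, 3)·P⁻¹.
Then C³ = P·diag(1, 27)·P⁻¹ = [[-8, 81], [-3, 27]] · [[1, -3], [3, -8]] = [[235, -624], [78, -207]].

[[235, -624], [78, -207]]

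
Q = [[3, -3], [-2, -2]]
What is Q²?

[[15, -3], [-2, 10]]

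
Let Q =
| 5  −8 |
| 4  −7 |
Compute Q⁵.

tr Q = −2 and det Q = −3, so the characteristic polynomial is λ² − (−2)λ + (−3) with roots 1 and −3.
Eigenvectors give P = [[−2, 1], [−1, 1]] with P⁻¹ = [[−1, 1], [−1, 2]], and Q = P·diag(1, −3)·P⁻¹.
Then Q⁵ = P·diag(1, −243)·P⁻¹ = [[−2, −243], [−1, −243]] · [[−1, 1], [−1, 2]] = [[245, −488], [244, −487]].

[[245, −488], [244, −487]]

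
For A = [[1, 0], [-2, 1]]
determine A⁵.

[[1, 0], [-10, 1]]

A = I + N where N = [[0, 0], [-2, 0]] is strictly lower-triangular, so N² = 0.
(I + N)⁵ = I + 5·N = [[1, 0], [-10, 1]].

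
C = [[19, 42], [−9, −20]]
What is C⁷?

[[775, 1806], [−387, −902]]

tr C = −1 and det C = −2, so the characteristic polynomial is λ² − (−1)λ + (−2) with roots −2 and 1.
Eigenvectors give P = [[−2, 7], [1, −3]] with P⁻¹ = [[3, 7], [1, 2]], and C = P·diag(−2, 1)·P⁻¹.
Then C⁷ = P·diag(−128, 1)·P⁻¹ = [[256, 7], [−128, −3]] · [[3, 7], [1, 2]] = [[775, 1806], [−387, −902]].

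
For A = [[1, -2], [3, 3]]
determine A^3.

A^2 = [[-5, -8], [12, 3]]
A^3 = [[-29, -14], [21, -15]]

[[-29, -14], [21, -15]]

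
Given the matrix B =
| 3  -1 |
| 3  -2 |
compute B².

[[6, -1], [3, 1]]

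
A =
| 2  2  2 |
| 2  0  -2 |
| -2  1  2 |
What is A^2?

[[4, 6, 4], [8, 2, 0], [-6, -2, -2]]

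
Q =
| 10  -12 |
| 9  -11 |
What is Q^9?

tr Q = -1 and det Q = -2, so the characteristic polynomial is λ² − (-1)λ + (-2) with roots 1 and -2.
Eigenvectors give P = [[4, 1], [3, 1]] with P⁻¹ = [[1, -1], [-3, 4]], and Q = P·diag(1, -2)·P⁻¹.
Then Q^9 = P·diag(1, -512)·P⁻¹ = [[4, -512], [3, -512]] · [[1, -1], [-3, 4]] = [[1540, -2052], [1539, -2051]].

[[1540, -2052], [1539, -2051]]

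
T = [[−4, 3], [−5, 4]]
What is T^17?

[[−4, 3], [−5, 4]]

T² = I (check: tr T = 0 and det T = −1), so T^17 = T since 17 is odd.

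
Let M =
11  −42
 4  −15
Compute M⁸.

[[−39359, 137760], [−13120, 45921]]

tr M = −4 and det M = 3, so the characteristic polynomial is λ² − (−4)λ + (3) with roots −1 and −3.
Eigenvectors give P = [[7, 3], [2, 1]] with P⁻¹ = [[1, −3], [−2, 7]], and M = P·diag(−1, −3)·P⁻¹.
Then M⁸ = P·diag(1, 6561)·P⁻¹ = [[7, 19683], [2, 6561]] · [[1, −3], [−2, 7]] = [[−39359, 137760], [−13120, 45921]].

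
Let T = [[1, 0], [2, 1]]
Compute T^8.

[[1, 0], [16, 1]]

T = I + N where N = [[0, 0], [2, 0]] is strictly lower-triangular, so N^2 = 0.
(I + N)^8 = I + 8·N = [[1, 0], [16, 1]].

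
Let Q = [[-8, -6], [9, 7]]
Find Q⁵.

tr Q = -1 and det Q = -2, so the characteristic polynomial is λ² − (-1)λ + (-2) with roots -2 and 1.
Eigenvectors give P = [[-1, -2], [1, 3]] with P⁻¹ = [[-3, -2], [1, 1]], and Q = P·diag(-2, 1)·P⁻¹.
Then Q⁵ = P·diag(-32, 1)·P⁻¹ = [[32, -2], [-32, 3]] · [[-3, -2], [1, 1]] = [[-98, -66], [99, 67]].

[[-98, -66], [99, 67]]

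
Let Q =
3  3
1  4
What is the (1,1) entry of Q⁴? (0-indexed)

508

Q² = [[12, 21], [7, 19]]
Q³ = [[57, 120], [40, 97]]
Q⁴ = [[291, 651], [217, 508]]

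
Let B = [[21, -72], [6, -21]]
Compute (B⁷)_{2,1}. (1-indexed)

tr B = 0 and det B = -9, so the characteristic polynomial is λ² − (0)λ + (-9) with roots -3 and 3.
Eigenvectors give P = [[3, 4], [1, 1]] with P⁻¹ = [[-1, 4], [1, -3]], and B = P·diag(-3, 3)·P⁻¹.
Then B⁷ = P·diag(-2187, 2187)·P⁻¹ = [[-6561, 8748], [-2187, 2187]] · [[-1, 4], [1, -3]] = [[15309, -52488], [4374, -15309]].

4374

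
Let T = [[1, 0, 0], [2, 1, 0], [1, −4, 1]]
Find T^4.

[[1, 0, 0], [8, 1, 0], [−44, −16, 1]]

T = I + N where N = [[0, 0, 0], [2, 0, 0], [1, −4, 0]] is strictly lower-triangular, so N^3 = 0.
(I + N)^4 = I + 4·N + 6·N^2 = [[1, 0, 0], [8, 1, 0], [−44, −16, 1]].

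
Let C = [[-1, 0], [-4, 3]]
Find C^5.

tr C = 2 and det C = -3, so the characteristic polynomial is λ² − (2)λ + (-3) with roots 3 and -1.
Eigenvectors give P = [[0, 1], [1, 1]] with P⁻¹ = [[-1, 1], [1, 0]], and C = P·diag(3, -1)·P⁻¹.
Then C^5 = P·diag(243, -1)·P⁻¹ = [[0, -1], [243, -1]] · [[-1, 1], [1, 0]] = [[-1, 0], [-244, 243]].

[[-1, 0], [-244, 243]]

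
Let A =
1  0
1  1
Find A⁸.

[[1, 0], [8, 1]]

A = I + N where N = [[0, 0], [1, 0]] is strictly lower-triangular, so N² = 0.
(I + N)⁸ = I + 8·N = [[1, 0], [8, 1]].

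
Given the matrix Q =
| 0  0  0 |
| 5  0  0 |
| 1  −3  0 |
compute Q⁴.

Q is strictly triangular, hence nilpotent: Q³ = 0, so Q⁴ = 0.

[[0, 0, 0], [0, 0, 0], [0, 0, 0]]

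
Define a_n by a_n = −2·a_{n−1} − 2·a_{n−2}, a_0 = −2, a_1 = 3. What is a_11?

−32

With companion matrix A = [[−2, −2], [1, 0]], [a_n, a_{n−1}]ᵀ = A·[a_{n−1}, a_{n−2}]ᵀ, so [a_11, a_10]ᵀ = A^10·[a_1, a_0]ᵀ.
A^10 = [[32, 64], [−32, −32]], giving [a_11, a_10]ᵀ = [[−32], [−32]].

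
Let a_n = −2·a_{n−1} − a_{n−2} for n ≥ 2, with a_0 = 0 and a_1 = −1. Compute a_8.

8

With companion matrix M = [[−2, −1], [1, 0]], [a_n, a_{n−1}]ᵀ = M·[a_{n−1}, a_{n−2}]ᵀ, so [a_8, a_7]ᵀ = M⁷·[a_1, a_0]ᵀ.
M⁷ = [[−8, −7], [7, 6]], giving [a_8, a_7]ᵀ = [[8], [−7]].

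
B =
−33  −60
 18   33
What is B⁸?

tr B = 0 and det B = −9, so the characteristic polynomial is λ² − (0)λ + (−9) with roots −3 and 3.
Eigenvectors give P = [[2, −5], [−1, 3]] with P⁻¹ = [[3, 5], [1, 2]], and B = P·diag(−3, 3)·P⁻¹.
Then B⁸ = P·diag(6561, 6561)·P⁻¹ = [[13122, −32805], [−6561, 19683]] · [[3, 5], [1, 2]] = [[6561, 0], [0, 6561]].

[[6561, 0], [0, 6561]]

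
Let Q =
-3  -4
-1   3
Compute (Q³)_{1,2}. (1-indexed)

-52

Q² = [[13, 0], [0, 13]]
Q³ = [[-39, -52], [-13, 39]]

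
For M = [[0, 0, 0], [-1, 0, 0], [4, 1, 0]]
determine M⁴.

[[0, 0, 0], [0, 0, 0], [0, 0, 0]]

M is strictly triangular, hence nilpotent: M³ = 0, so M⁴ = 0.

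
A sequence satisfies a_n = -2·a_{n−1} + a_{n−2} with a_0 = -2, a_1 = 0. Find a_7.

With companion matrix M = [[-2, 1], [1, 0]], [a_n, a_{n−1}]ᵀ = M·[a_{n−1}, a_{n−2}]ᵀ, so [a_7, a_6]ᵀ = M⁶·[a_1, a_0]ᵀ.
M⁶ = [[169, -70], [-70, 29]], giving [a_7, a_6]ᵀ = [[140], [-58]].

140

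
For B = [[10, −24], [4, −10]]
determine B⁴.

tr B = 0 and det B = −4, so the characteristic polynomial is λ² − (0)λ + (−4) with roots −2 and 2.
Eigenvectors give P = [[2, 3], [1, 1]] with P⁻¹ = [[−1, 3], [1, −2]], and B = P·diag(−2, 2)·P⁻¹.
Then B⁴ = P·diag(16, 16)·P⁻¹ = [[32, 48], [16, 16]] · [[−1, 3], [1, −2]] = [[16, 0], [0, 16]].

[[16, 0], [0, 16]]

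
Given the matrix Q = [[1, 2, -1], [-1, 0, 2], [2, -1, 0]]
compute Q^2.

[[-3, 3, 3], [3, -4, 1], [3, 4, -4]]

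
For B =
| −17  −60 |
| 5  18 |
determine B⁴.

[[−179, −780], [65, 276]]

tr B = 1 and det B = −6, so the characteristic polynomial is λ² − (1)λ + (−6) with roots −2 and 3.
Eigenvectors give P = [[4, −3], [−1, 1]] with P⁻¹ = [[1, 3], [1, 4]], and B = P·diag(−2, 3)·P⁻¹.
Then B⁴ = P·diag(16, 81)·P⁻¹ = [[64, −243], [−16, 81]] · [[1, 3], [1, 4]] = [[−179, −780], [65, 276]].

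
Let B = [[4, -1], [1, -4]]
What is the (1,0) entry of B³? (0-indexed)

B² = [[15, 0], [0, 15]]
B³ = [[60, -15], [15, -60]]

15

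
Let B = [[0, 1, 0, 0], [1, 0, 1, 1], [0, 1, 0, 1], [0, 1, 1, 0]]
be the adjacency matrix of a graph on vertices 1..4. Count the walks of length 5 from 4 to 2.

17

The number of length-5 walks from vertex 4 to vertex 2 is entry (4,2) of B⁵, where B is the adjacency matrix.
B² = [[1, 0, 1, 1], [0, 3, 1, 1], [1, 1, 2, 1], [1, 1, 1, 2]]
B³ = [[0, 3, 1, 1], [3, 2, 4, 4], [1, 4, 2, 3], [1, 4, 3, 2]]
B⁴ = [[3, 2, 4, 4], [2, 11, 6, 6], [4, 6, 7, 6], [4, 6, 6, 7]]
B⁵ = [[2, 11, 6, 6], [11, 14, 17, 17], [6, 17, 12, 13], [6, 17, 13, 12]]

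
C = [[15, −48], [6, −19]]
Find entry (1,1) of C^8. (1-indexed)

tr C = −4 and det C = 3, so the characteristic polynomial is λ² − (−4)λ + (3) with roots −1 and −3.
Eigenvectors give P = [[−3, 8], [−1, 3]] with P⁻¹ = [[−3, 8], [−1, 3]], and C = P·diag(−1, −3)·P⁻¹.
Then C^8 = P·diag(1, 6561)·P⁻¹ = [[−3, 52488], [−1, 19683]] · [[−3, 8], [−1, 3]] = [[−52479, 157440], [−19680, 59041]].

−52479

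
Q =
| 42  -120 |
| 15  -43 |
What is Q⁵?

tr Q = -1 and det Q = -6, so the characteristic polynomial is λ² − (-1)λ + (-6) with roots -3 and 2.
Eigenvectors give P = [[8, 3], [3, 1]] with P⁻¹ = [[-1, 3], [3, -8]], and Q = P·diag(-3, 2)·P⁻¹.
Then Q⁵ = P·diag(-243, 32)·P⁻¹ = [[-1944, 96], [-729, 32]] · [[-1, 3], [3, -8]] = [[2232, -6600], [825, -2443]].

[[2232, -6600], [825, -2443]]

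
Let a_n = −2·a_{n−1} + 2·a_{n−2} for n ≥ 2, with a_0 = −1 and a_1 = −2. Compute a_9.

With companion matrix Q = [[−2, 2], [1, 0]], [a_n, a_{n−1}]ᵀ = Q·[a_{n−1}, a_{n−2}]ᵀ, so [a_9, a_8]ᵀ = Q^8·[a_1, a_0]ᵀ.
Q^8 = [[2448, −1792], [−896, 656]], giving [a_9, a_8]ᵀ = [[−3104], [1136]].

−3104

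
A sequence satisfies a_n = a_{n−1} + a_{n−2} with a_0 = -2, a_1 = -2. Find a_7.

With companion matrix T = [[1, 1], [1, 0]], [a_n, a_{n−1}]ᵀ = T·[a_{n−1}, a_{n−2}]ᵀ, so [a_7, a_6]ᵀ = T⁶·[a_1, a_0]ᵀ.
T⁶ = [[13, 8], [8, 5]], giving [a_7, a_6]ᵀ = [[-42], [-26]].

-42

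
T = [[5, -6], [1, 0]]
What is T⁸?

tr T = 5 and det T = 6, so the characteristic polynomial is λ² − (5)λ + (6) with roots 2 and 3.
Eigenvectors give P = [[2, 3], [1, 1]] with P⁻¹ = [[-1, 3], [1, -2]], and T = P·diag(2, 3)·P⁻¹.
Then T⁸ = P·diag(256, 6561)·P⁻¹ = [[512, 19683], [256, 6561]] · [[-1, 3], [1, -2]] = [[19171, -37830], [6305, -12354]].

[[19171, -37830], [6305, -12354]]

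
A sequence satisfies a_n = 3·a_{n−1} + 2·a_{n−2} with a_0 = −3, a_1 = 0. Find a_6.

With companion matrix M = [[3, 2], [1, 0]], [a_n, a_{n−1}]ᵀ = M·[a_{n−1}, a_{n−2}]ᵀ, so [a_6, a_5]ᵀ = M⁵·[a_1, a_0]ᵀ.
M⁵ = [[495, 278], [139, 78]], giving [a_6, a_5]ᵀ = [[−834], [−234]].

−834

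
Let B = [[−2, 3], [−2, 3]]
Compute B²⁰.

[[−2, 3], [−2, 3]]

B² = B (a projection; rank 1, trace 1), so B²⁰ = B.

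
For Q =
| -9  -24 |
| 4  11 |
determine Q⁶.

[[-1455, -4368], [728, 2185]]

tr Q = 2 and det Q = -3, so the characteristic polynomial is λ² − (2)λ + (-3) with roots -1 and 3.
Eigenvectors give P = [[-3, -2], [1, 1]] with P⁻¹ = [[-1, -2], [1, 3]], and Q = P·diag(-1, 3)·P⁻¹.
Then Q⁶ = P·diag(1, 729)·P⁻¹ = [[-3, -1458], [1, 729]] · [[-1, -2], [1, 3]] = [[-1455, -4368], [728, 2185]].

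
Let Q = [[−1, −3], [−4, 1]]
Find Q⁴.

Q² = [[13, 0], [0, 13]]
Q³ = [[−13, −39], [−52, 13]]
Q⁴ = [[169, 0], [0, 169]]

[[169, 0], [0, 169]]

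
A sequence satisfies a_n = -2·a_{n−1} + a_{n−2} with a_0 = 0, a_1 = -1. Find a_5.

-29

With companion matrix B = [[-2, 1], [1, 0]], [a_n, a_{n−1}]ᵀ = B·[a_{n−1}, a_{n−2}]ᵀ, so [a_5, a_4]ᵀ = B⁴·[a_1, a_0]ᵀ.
B⁴ = [[29, -12], [-12, 5]], giving [a_5, a_4]ᵀ = [[-29], [12]].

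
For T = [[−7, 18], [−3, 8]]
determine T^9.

[[−1027, 3078], [−513, 1538]]

tr T = 1 and det T = −2, so the characteristic polynomial is λ² − (1)λ + (−2) with roots −1 and 2.
Eigenvectors give P = [[3, 2], [1, 1]] with P⁻¹ = [[1, −2], [−1, 3]], and T = P·diag(−1, 2)·P⁻¹.
Then T^9 = P·diag(−1, 512)·P⁻¹ = [[−3, 1024], [−1, 512]] · [[1, −2], [−1, 3]] = [[−1027, 3078], [−513, 1538]].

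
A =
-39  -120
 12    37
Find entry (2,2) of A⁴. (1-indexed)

-719

tr A = -2 and det A = -3, so the characteristic polynomial is λ² − (-2)λ + (-3) with roots -3 and 1.
Eigenvectors give P = [[10, -3], [-3, 1]] with P⁻¹ = [[1, 3], [3, 10]], and A = P·diag(-3, 1)·P⁻¹.
Then A⁴ = P·diag(81, 1)·P⁻¹ = [[810, -3], [-243, 1]] · [[1, 3], [3, 10]] = [[801, 2400], [-240, -719]].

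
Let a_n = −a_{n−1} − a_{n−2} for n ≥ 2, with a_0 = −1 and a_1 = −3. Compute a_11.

4

With companion matrix A = [[−1, −1], [1, 0]], [a_n, a_{n−1}]ᵀ = A·[a_{n−1}, a_{n−2}]ᵀ, so [a_11, a_10]ᵀ = A¹⁰·[a_1, a_0]ᵀ.
A¹⁰ = [[−1, −1], [1, 0]], giving [a_11, a_10]ᵀ = [[4], [−3]].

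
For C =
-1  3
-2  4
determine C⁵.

tr C = 3 and det C = 2, so the characteristic polynomial is λ² − (3)λ + (2) with roots 2 and 1.
Eigenvectors give P = [[1, 3], [1, 2]] with P⁻¹ = [[-2, 3], [1, -1]], and C = P·diag(2, 1)·P⁻¹.
Then C⁵ = P·diag(32, 1)·P⁻¹ = [[32, 3], [32, 2]] · [[-2, 3], [1, -1]] = [[-61, 93], [-62, 94]].

[[-61, 93], [-62, 94]]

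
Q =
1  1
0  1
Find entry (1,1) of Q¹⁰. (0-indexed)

Q = I + N where N = [[0, 1], [0, 0]] is strictly upper-triangular, so N² = 0.
(I + N)¹⁰ = I + 10·N = [[1, 10], [0, 1]].

1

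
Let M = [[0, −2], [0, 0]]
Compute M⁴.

M is strictly triangular, hence nilpotent: M² = 0, so M⁴ = 0.

[[0, 0], [0, 0]]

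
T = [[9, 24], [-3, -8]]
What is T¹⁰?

T² = T (a projection; rank 1, trace 1), so T¹⁰ = T.

[[9, 24], [-3, -8]]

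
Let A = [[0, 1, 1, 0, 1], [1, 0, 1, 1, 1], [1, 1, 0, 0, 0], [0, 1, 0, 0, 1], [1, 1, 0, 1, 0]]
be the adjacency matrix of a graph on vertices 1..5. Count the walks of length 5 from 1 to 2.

The number of length-5 walks from vertex 1 to vertex 2 is entry (1,2) of A⁵, where A is the adjacency matrix.
A² = [[3, 2, 1, 2, 1], [2, 4, 1, 1, 2], [1, 1, 2, 1, 2], [2, 1, 1, 2, 1], [1, 2, 2, 1, 3]]
A³ = [[4, 7, 5, 3, 7], [7, 6, 6, 6, 7], [5, 6, 2, 3, 3], [3, 6, 3, 2, 5], [7, 7, 3, 5, 4]]
A⁴ = [[19, 19, 11, 14, 14], [19, 26, 13, 13, 19], [11, 13, 11, 9, 14], [14, 13, 9, 11, 11], [14, 19, 14, 11, 19]]
A⁵ = [[44, 58, 38, 33, 52], [58, 64, 45, 45, 58], [38, 45, 24, 27, 33], [33, 45, 27, 24, 38], [52, 58, 33, 38, 44]]

58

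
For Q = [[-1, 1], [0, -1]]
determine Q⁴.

[[1, -4], [0, 1]]

Q² = [[1, -2], [0, 1]]
Q³ = [[-1, 3], [0, -1]]
Q⁴ = [[1, -4], [0, 1]]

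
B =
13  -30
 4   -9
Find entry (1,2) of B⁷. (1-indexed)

-32790

tr B = 4 and det B = 3, so the characteristic polynomial is λ² − (4)λ + (3) with roots 3 and 1.
Eigenvectors give P = [[3, -5], [1, -2]] with P⁻¹ = [[2, -5], [1, -3]], and B = P·diag(3, 1)·P⁻¹.
Then B⁷ = P·diag(2187, 1)·P⁻¹ = [[6561, -5], [2187, -2]] · [[2, -5], [1, -3]] = [[13117, -32790], [4372, -10929]].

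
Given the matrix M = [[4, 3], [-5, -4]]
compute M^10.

M² = I (check: tr M = 0 and det M = -1), so M^10 = I since 10 is even.

[[1, 0], [0, 1]]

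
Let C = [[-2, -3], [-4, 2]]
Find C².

[[16, 0], [0, 16]]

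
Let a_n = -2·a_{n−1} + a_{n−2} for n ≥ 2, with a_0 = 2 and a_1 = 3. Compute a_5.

With companion matrix T = [[-2, 1], [1, 0]], [a_n, a_{n−1}]ᵀ = T·[a_{n−1}, a_{n−2}]ᵀ, so [a_5, a_4]ᵀ = T⁴·[a_1, a_0]ᵀ.
T⁴ = [[29, -12], [-12, 5]], giving [a_5, a_4]ᵀ = [[63], [-26]].

63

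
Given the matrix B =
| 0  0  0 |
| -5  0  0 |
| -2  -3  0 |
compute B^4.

B is strictly triangular, hence nilpotent: B^3 = 0, so B^4 = 0.

[[0, 0, 0], [0, 0, 0], [0, 0, 0]]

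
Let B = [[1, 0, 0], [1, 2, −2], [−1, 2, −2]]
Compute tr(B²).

1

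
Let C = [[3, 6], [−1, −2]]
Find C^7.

[[3, 6], [−1, −2]]

C² = C (a projection; rank 1, trace 1), so C^7 = C.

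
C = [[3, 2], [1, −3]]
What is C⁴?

[[121, 0], [0, 121]]

C² = [[11, 0], [0, 11]]
C³ = [[33, 22], [11, −33]]
C⁴ = [[121, 0], [0, 121]]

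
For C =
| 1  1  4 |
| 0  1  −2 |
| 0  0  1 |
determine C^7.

C = I + N where N = [[0, 1, 4], [0, 0, −2], [0, 0, 0]] is strictly upper-triangular, so N^3 = 0.
(I + N)^7 = I + 7·N + 21·N^2 = [[1, 7, −14], [0, 1, −14], [0, 0, 1]].

[[1, 7, −14], [0, 1, −14], [0, 0, 1]]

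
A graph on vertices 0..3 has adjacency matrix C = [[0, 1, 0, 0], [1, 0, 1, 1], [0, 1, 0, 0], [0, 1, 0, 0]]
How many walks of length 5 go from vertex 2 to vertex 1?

9

The number of length-5 walks from vertex 2 to vertex 1 is entry (2,1) of C⁵, where C is the adjacency matrix.
C² = [[1, 0, 1, 1], [0, 3, 0, 0], [1, 0, 1, 1], [1, 0, 1, 1]]
C³ = [[0, 3, 0, 0], [3, 0, 3, 3], [0, 3, 0, 0], [0, 3, 0, 0]]
C⁴ = [[3, 0, 3, 3], [0, 9, 0, 0], [3, 0, 3, 3], [3, 0, 3, 3]]
C⁵ = [[0, 9, 0, 0], [9, 0, 9, 9], [0, 9, 0, 0], [0, 9, 0, 0]]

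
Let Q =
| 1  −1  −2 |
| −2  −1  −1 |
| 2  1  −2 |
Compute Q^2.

[[−1, −2, 3], [−2, 2, 7], [−4, −5, −1]]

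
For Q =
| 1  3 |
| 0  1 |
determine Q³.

[[1, 9], [0, 1]]

Q = I + N where N = [[0, 3], [0, 0]] is strictly upper-triangular, so N² = 0.
(I + N)³ = I + 3·N = [[1, 9], [0, 1]].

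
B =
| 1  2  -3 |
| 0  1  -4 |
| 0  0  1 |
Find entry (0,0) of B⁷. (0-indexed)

1

B = I + N where N = [[0, 2, -3], [0, 0, -4], [0, 0, 0]] is strictly upper-triangular, so N³ = 0.
(I + N)⁷ = I + 7·N + 21·N² = [[1, 14, -189], [0, 1, -28], [0, 0, 1]].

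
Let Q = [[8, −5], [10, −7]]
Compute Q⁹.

tr Q = 1 and det Q = −6, so the characteristic polynomial is λ² − (1)λ + (−6) with roots 3 and −2.
Eigenvectors give P = [[1, −1], [1, −2]] with P⁻¹ = [[2, −1], [1, −1]], and Q = P·diag(3, −2)·P⁻¹.
Then Q⁹ = P·diag(19683, −512)·P⁻¹ = [[19683, 512], [19683, 1024]] · [[2, −1], [1, −1]] = [[39878, −20195], [40390, −20707]].

[[39878, −20195], [40390, −20707]]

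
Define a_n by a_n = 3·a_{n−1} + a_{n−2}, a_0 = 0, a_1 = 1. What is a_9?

12970

With companion matrix C = [[3, 1], [1, 0]], [a_n, a_{n−1}]ᵀ = C·[a_{n−1}, a_{n−2}]ᵀ, so [a_9, a_8]ᵀ = C⁸·[a_1, a_0]ᵀ.
C⁸ = [[12970, 3927], [3927, 1189]], giving [a_9, a_8]ᵀ = [[12970], [3927]].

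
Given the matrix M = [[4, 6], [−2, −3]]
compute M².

[[4, 6], [−2, −3]]

M² = M (a projection; rank 1, trace 1), so M² = M.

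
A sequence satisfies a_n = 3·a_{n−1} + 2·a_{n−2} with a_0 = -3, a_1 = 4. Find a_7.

4082

With companion matrix M = [[3, 2], [1, 0]], [a_n, a_{n−1}]ᵀ = M·[a_{n−1}, a_{n−2}]ᵀ, so [a_7, a_6]ᵀ = M⁶·[a_1, a_0]ᵀ.
M⁶ = [[1763, 990], [495, 278]], giving [a_7, a_6]ᵀ = [[4082], [1146]].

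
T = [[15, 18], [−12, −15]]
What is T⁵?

[[1215, 1458], [−972, −1215]]

tr T = 0 and det T = −9, so the characteristic polynomial is λ² − (0)λ + (−9) with roots −3 and 3.
Eigenvectors give P = [[1, 3], [−1, −2]] with P⁻¹ = [[−2, −3], [1, 1]], and T = P·diag(−3, 3)·P⁻¹.
Then T⁵ = P·diag(−243, 243)·P⁻¹ = [[−243, 729], [243, −486]] · [[−2, −3], [1, 1]] = [[1215, 1458], [−972, −1215]].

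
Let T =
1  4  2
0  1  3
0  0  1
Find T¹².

T = I + N where N = [[0, 4, 2], [0, 0, 3], [0, 0, 0]] is strictly upper-triangular, so N³ = 0.
(I + N)¹² = I + 12·N + 66·N² = [[1, 48, 816], [0, 1, 36], [0, 0, 1]].

[[1, 48, 816], [0, 1, 36], [0, 0, 1]]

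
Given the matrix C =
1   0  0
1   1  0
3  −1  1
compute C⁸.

C = I + N where N = [[0, 0, 0], [1, 0, 0], [3, −1, 0]] is strictly lower-triangular, so N³ = 0.
(I + N)⁸ = I + 8·N + 28·N² = [[1, 0, 0], [8, 1, 0], [−4, −8, 1]].

[[1, 0, 0], [8, 1, 0], [−4, −8, 1]]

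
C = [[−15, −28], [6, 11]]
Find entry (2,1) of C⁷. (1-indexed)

6558

tr C = −4 and det C = 3, so the characteristic polynomial is λ² − (−4)λ + (3) with roots −1 and −3.
Eigenvectors give P = [[−2, 7], [1, −3]] with P⁻¹ = [[3, 7], [1, 2]], and C = P·diag(−1, −3)·P⁻¹.
Then C⁷ = P·diag(−1, −2187)·P⁻¹ = [[2, −15309], [−1, 6561]] · [[3, 7], [1, 2]] = [[−15303, −30604], [6558, 13115]].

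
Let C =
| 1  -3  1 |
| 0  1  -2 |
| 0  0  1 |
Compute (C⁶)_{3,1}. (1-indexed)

C = I + N where N = [[0, -3, 1], [0, 0, -2], [0, 0, 0]] is strictly upper-triangular, so N³ = 0.
(I + N)⁶ = I + 6·N + 15·N² = [[1, -18, 96], [0, 1, -12], [0, 0, 1]].

0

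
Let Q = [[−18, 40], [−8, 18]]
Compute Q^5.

tr Q = 0 and det Q = −4, so the characteristic polynomial is λ² − (0)λ + (−4) with roots −2 and 2.
Eigenvectors give P = [[5, 2], [2, 1]] with P⁻¹ = [[1, −2], [−2, 5]], and Q = P·diag(−2, 2)·P⁻¹.
Then Q^5 = P·diag(−32, 32)·P⁻¹ = [[−160, 64], [−64, 32]] · [[1, −2], [−2, 5]] = [[−288, 640], [−128, 288]].

[[−288, 640], [−128, 288]]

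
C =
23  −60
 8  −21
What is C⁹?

[[118103, −295260], [39368, −98421]]

tr C = 2 and det C = −3, so the characteristic polynomial is λ² − (2)λ + (−3) with roots 3 and −1.
Eigenvectors give P = [[3, −5], [1, −2]] with P⁻¹ = [[2, −5], [1, −3]], and C = P·diag(3, −1)·P⁻¹.
Then C⁹ = P·diag(19683, −1)·P⁻¹ = [[59049, 5], [19683, 2]] · [[2, −5], [1, −3]] = [[118103, −295260], [39368, −98421]].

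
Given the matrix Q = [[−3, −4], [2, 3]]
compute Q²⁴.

[[1, 0], [0, 1]]

Q² = I (check: tr Q = 0 and det Q = −1), so Q²⁴ = I since 24 is even.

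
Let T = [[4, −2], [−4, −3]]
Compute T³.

T² = [[24, −2], [−4, 17]]
T³ = [[104, −42], [−84, −43]]

[[104, −42], [−84, −43]]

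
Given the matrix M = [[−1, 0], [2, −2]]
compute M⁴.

[[1, 0], [−30, 16]]

M² = [[1, 0], [−6, 4]]
M³ = [[−1, 0], [14, −8]]
M⁴ = [[1, 0], [−30, 16]]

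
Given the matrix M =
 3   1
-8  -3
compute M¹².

M² = I (check: tr M = 0 and det M = -1), so M¹² = I since 12 is even.

[[1, 0], [0, 1]]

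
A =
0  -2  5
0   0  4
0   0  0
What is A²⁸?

A is strictly triangular, hence nilpotent: A³ = 0, so A²⁸ = 0.

[[0, 0, 0], [0, 0, 0], [0, 0, 0]]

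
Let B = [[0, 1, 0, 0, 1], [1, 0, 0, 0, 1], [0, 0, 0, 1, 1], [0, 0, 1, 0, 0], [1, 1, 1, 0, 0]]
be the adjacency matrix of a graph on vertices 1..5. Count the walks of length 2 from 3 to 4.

The number of length-2 walks from vertex 3 to vertex 4 is entry (3,4) of B^2, where B is the adjacency matrix.
B^2 = [[2, 1, 1, 0, 1], [1, 2, 1, 0, 1], [1, 1, 2, 0, 0], [0, 0, 0, 1, 1], [1, 1, 0, 1, 3]]

0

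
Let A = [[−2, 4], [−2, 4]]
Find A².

[[−4, 8], [−4, 8]]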